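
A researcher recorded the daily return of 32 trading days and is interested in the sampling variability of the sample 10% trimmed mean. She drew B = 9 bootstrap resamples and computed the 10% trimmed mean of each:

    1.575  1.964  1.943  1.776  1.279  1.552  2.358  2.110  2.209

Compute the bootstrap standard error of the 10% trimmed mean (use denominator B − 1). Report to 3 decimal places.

SE* = 0.348

Bootstrap SE is the standard deviation of the 9 replicate 10% trimmed means.
Mean of replicates: (1.575 + 1.964 + 1.943 + 1.776 + 1.279 + 1.552 + 2.358 + 2.110 + 2.209) / 9 = 16.7660 / 9 = 1.8629
Sum of squared deviations: (−0.2879)² + (+0.1011)² + (+0.0801)² + (−0.0869)² + (−0.5839)² + (−0.3109)² + (+0.4951)² + (+0.2471)² + (+0.3461)² = 0.9706
Variance = 0.9706 / 8 = 0.1213
SE* = √0.1213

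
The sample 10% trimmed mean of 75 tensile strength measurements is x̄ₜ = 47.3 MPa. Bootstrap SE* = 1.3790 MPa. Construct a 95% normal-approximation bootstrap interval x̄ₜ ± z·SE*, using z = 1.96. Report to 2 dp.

(44.60, 50.00)

Margin = 1.96 × 1.3790 = 2.703
Interval: 47.3 ± 2.703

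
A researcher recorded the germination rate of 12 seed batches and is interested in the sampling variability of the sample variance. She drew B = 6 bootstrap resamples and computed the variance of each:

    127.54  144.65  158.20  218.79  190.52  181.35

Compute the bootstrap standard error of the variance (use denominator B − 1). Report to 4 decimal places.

Bootstrap SE is the standard deviation of the 6 replicate variances.
Mean of replicates: (127.54 + 144.65 + 158.20 + 218.79 + 190.52 + 181.35) / 6 = 1021.05000 / 6 = 170.17500
Sum of squared deviations: (−42.63500)² + (−25.52500)² + (−11.97500)² + (+48.61500)² + (+20.34500)² + (+11.17500)² = 5514.88735
Variance = 5514.88735 / 5 = 1102.97747
SE* = √1102.97747

SE* = 33.2111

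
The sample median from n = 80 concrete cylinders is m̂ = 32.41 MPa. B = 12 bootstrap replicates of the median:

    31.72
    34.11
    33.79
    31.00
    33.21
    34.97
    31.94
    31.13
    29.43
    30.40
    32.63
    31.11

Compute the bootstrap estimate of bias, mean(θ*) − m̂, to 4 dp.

bias = −0.2900

mean(θ*) = (31.72 + 34.11 + 33.79 + 31.00 + 33.21 + 34.97 + 31.94 + 31.13 + 29.43 + 30.40 + 32.63 + 31.11) / 12 = 32.12000
bias = 32.12000 − 32.41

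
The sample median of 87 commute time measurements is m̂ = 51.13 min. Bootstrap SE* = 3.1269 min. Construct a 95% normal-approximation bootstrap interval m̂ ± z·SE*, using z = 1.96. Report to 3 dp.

(45.001, 57.259)

Margin = 1.96 × 3.1269 = 6.1287
Interval: 51.13 ± 6.1287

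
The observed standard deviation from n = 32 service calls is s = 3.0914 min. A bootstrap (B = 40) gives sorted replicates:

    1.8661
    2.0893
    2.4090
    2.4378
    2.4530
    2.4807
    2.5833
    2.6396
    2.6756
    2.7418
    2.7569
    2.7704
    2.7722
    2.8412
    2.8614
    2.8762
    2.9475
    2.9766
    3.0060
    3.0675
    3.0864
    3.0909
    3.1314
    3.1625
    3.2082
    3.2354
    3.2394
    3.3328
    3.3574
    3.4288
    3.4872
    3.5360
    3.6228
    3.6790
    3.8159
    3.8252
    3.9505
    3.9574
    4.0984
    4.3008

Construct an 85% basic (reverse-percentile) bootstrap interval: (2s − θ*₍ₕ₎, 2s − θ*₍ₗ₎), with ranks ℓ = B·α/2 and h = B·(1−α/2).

(2.2323, 3.7738)

Percentile endpoints at ranks 3 and 37: θ*₍3₎ = 2.4090, θ*₍37₎ = 3.9505.
Basic interval reflects these around s:
  lower = 2 × 3.0914 − 3.9505 = 2.2323
  upper = 2 × 3.0914 − 2.4090 = 3.7738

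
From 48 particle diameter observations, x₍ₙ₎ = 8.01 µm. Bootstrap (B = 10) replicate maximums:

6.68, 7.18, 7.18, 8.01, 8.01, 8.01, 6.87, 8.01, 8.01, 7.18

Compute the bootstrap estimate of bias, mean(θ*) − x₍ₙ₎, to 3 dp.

mean(θ*) = (6.68 + 7.18 + 7.18 + 8.01 + 8.01 + 8.01 + 6.87 + 8.01 + 8.01 + 7.18) / 10 = 7.5140
bias = 7.5140 − 8.01

bias = −0.496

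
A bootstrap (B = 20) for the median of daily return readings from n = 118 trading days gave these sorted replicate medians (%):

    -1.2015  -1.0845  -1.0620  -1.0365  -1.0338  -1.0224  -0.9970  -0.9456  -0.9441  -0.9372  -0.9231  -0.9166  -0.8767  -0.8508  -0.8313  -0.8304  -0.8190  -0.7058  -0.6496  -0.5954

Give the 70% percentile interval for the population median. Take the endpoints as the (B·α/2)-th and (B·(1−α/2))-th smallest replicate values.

(-1.0620, -0.8190)

α = 0.30; lower rank = 20 × 0.150 = 3; upper rank = 20 × 0.850 = 17.
The 3rd smallest replicate is -1.0620; the 17th is -0.8190.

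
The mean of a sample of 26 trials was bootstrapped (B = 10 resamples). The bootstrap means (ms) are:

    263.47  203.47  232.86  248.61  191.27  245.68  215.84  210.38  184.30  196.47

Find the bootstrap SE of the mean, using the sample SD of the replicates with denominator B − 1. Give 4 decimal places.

SE* = 27.0058

Bootstrap SE is the standard deviation of the 10 replicate means.
Mean of replicates: (263.47 + 203.47 + 232.86 + 248.61 + 191.27 + 245.68 + 215.84 + 210.38 + 184.30 + 196.47) / 10 = 2192.35000 / 10 = 219.23500
Sum of squared deviations: (+44.23500)² + (−15.76500)² + (+13.62500)² + (+29.37500)² + (−27.96500)² + (+26.44500)² + (−3.39500)² + (−8.85500)² + (−34.93500)² + (−22.76500)² = 6563.81745
Variance = 6563.81745 / 9 = 729.31305
SE* = √729.31305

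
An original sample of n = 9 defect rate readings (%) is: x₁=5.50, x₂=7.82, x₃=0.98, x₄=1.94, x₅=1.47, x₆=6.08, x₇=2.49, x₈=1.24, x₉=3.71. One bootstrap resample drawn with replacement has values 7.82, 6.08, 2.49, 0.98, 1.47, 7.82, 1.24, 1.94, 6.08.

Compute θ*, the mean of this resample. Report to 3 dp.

Mean = (7.82 + 6.08 + 2.49 + 0.98 + 1.47 + 7.82 + 1.24 + 1.94 + 6.08) / 9 = 35.920 / 9 = 3.991

θ* = 3.991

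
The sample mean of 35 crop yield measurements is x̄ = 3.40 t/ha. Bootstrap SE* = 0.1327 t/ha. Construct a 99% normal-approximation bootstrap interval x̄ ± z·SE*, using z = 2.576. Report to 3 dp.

(3.058, 3.742)

Margin = 2.576 × 0.1327 = 0.3418
Interval: 3.40 ± 0.3418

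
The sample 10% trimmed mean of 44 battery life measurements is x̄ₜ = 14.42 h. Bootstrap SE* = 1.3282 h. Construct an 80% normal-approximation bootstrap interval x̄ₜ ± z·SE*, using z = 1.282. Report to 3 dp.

(12.717, 16.123)

Margin = 1.282 × 1.3282 = 1.7028
Interval: 14.42 ± 1.7028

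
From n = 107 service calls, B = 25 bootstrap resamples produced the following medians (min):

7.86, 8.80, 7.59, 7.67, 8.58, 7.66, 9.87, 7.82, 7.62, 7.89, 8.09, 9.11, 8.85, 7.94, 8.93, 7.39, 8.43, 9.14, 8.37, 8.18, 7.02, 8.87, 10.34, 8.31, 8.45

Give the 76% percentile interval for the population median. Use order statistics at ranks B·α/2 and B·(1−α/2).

(7.59, 9.11)

Sorted replicates: 7.02, 7.39, 7.59, 7.62, 7.66, 7.67, 7.82, 7.86, 7.89, 7.94, 8.09, 8.18, 8.31, 8.37, 8.43, 8.45, 8.58, 8.80, 8.85, 8.87, 8.93, 9.11, 9.14, 9.87, 10.34
α = 0.24; lower rank = 25 × 0.120 = 3; upper rank = 25 × 0.880 = 22.
The 3rd smallest replicate is 7.59; the 22nd is 9.11.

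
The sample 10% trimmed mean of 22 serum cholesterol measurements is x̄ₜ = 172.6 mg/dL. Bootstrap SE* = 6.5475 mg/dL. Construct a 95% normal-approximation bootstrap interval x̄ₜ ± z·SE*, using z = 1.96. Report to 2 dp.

Margin = 1.96 × 6.5475 = 12.833
Interval: 172.6 ± 12.833

(159.77, 185.43)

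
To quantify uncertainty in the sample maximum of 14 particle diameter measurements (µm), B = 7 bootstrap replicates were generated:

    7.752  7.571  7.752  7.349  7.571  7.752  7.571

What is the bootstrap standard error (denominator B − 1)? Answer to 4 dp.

Bootstrap SE is the standard deviation of the 7 replicate maximums.
Mean of replicates: (7.752 + 7.571 + 7.752 + 7.349 + 7.571 + 7.752 + 7.571) / 7 = 53.31800 / 7 = 7.61686
Sum of squared deviations: (+0.13514)² + (−0.04586)² + (+0.13514)² + (−0.26786)² + (−0.04586)² + (+0.13514)² + (−0.04586)² = 0.13285
Variance = 0.13285 / 6 = 0.02214
SE* = √0.02214

SE* = 0.1488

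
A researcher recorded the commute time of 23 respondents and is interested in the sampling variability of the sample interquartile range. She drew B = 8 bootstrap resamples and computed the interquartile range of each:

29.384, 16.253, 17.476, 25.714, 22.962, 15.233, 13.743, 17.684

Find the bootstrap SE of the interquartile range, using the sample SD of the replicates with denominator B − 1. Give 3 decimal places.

SE* = 5.566

Bootstrap SE is the standard deviation of the 8 replicate interquartile ranges.
Mean of replicates: (29.384 + 16.253 + 17.476 + 25.714 + 22.962 + 15.233 + 13.743 + 17.684) / 8 = 158.4490 / 8 = 19.8061
Sum of squared deviations: (+9.5779)² + (−3.5531)² + (−2.3301)² + (+5.9079)² + (+3.1559)² + (−4.5731)² + (−6.0631)² + (−2.1221)² = 216.8308
Variance = 216.8308 / 7 = 30.9758
SE* = √30.9758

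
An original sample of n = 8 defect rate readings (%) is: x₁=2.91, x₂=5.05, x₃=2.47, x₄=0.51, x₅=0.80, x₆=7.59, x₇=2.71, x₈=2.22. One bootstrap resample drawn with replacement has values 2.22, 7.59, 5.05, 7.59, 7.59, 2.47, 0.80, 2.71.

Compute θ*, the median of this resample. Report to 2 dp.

Sorted: 0.80, 2.22, 2.47, 2.71, 5.05, 7.59, 7.59, 7.59
Median = average of the two middle values = 3.88

θ* = 3.88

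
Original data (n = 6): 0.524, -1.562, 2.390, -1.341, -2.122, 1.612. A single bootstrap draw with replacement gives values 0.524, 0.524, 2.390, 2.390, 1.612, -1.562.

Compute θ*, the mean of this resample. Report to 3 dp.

θ* = 0.980

Mean = (0.524 + 0.524 + 2.390 + 2.390 + 1.612 + (-1.562)) / 6 = 5.8780 / 6 = 0.980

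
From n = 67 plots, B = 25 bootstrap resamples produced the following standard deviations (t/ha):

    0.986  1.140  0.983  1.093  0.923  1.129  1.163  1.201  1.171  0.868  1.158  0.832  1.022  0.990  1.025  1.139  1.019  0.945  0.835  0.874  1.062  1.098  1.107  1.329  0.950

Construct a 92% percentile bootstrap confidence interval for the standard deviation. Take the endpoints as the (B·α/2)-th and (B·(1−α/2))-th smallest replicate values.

Sorted replicates: 0.832, 0.835, 0.868, 0.874, 0.923, 0.945, 0.950, 0.983, 0.986, 0.990, 1.019, 1.022, 1.025, 1.062, 1.093, 1.098, 1.107, 1.129, 1.139, 1.140, 1.158, 1.163, 1.171, 1.201, 1.329
α = 0.08; lower rank = 25 × 0.040 = 1; upper rank = 25 × 0.960 = 24.
The 1st smallest replicate is 0.832; the 24th is 1.201.

(0.832, 1.201)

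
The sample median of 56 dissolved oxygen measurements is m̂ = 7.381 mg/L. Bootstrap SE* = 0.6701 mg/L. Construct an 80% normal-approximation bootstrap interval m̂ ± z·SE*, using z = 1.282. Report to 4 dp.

(6.5219, 8.2401)

Margin = 1.282 × 0.6701 = 0.85907
Interval: 7.381 ± 0.85907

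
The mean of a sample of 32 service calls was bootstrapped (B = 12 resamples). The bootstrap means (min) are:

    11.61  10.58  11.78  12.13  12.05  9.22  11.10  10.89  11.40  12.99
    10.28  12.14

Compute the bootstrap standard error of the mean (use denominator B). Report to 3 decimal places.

SE* = 0.967

Bootstrap SE is the standard deviation of the 12 replicate means.
Mean of replicates: (11.61 + 10.58 + 11.78 + 12.13 + 12.05 + 9.22 + 11.10 + 10.89 + 11.40 + 12.99 + 10.28 + 12.14) / 12 = 136.1700 / 12 = 11.3475
Sum of squared deviations: (+0.2625)² + (−0.7675)² + (+0.4325)² + (+0.7825)² + (+0.7025)² + (−2.1275)² + (−0.2475)² + (−0.4575)² + (+0.0525)² + (+1.6425)² + (−1.0675)² + (+0.7925)² = 11.2158
Variance = 11.2158 / 12 = 0.9347
SE* = √0.9347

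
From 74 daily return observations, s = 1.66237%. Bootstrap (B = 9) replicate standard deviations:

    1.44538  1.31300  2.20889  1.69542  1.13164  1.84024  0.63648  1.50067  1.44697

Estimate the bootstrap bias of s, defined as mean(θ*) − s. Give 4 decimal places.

mean(θ*) = (1.44538 + 1.31300 + 2.20889 + 1.69542 + 1.13164 + 1.84024 + 0.63648 + 1.50067 + 1.44697) / 9 = 1.46874
bias = 1.46874 − 1.66237

bias = −0.1936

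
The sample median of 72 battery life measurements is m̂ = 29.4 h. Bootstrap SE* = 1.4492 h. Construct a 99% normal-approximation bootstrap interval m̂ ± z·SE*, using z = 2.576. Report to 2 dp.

Margin = 2.576 × 1.4492 = 3.733
Interval: 29.4 ± 3.733

(25.67, 33.13)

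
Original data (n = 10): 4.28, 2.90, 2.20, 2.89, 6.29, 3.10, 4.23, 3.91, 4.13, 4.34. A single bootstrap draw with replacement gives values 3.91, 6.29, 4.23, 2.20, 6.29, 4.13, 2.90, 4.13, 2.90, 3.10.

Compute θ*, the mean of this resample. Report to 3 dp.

θ* = 4.008

Mean = (3.91 + 6.29 + 4.23 + 2.20 + 6.29 + 4.13 + 2.90 + 4.13 + 2.90 + 3.10) / 10 = 40.080 / 10 = 4.008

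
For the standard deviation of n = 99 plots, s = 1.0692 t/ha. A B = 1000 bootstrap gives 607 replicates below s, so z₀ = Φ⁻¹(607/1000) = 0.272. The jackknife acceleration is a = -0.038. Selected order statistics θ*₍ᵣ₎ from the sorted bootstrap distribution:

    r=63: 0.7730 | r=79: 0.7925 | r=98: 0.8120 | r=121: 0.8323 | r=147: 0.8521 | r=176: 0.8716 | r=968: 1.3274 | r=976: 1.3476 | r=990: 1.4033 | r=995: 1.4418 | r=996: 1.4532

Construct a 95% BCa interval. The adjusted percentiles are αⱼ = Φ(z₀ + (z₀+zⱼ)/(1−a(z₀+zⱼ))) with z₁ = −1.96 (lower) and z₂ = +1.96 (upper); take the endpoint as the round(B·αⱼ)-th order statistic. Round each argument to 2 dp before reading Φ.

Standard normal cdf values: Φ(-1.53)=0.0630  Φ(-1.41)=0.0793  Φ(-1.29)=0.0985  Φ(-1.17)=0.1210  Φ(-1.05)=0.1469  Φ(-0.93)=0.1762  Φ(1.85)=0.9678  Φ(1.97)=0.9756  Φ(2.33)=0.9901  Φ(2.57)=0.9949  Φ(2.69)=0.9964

(0.7730, 1.4033)

Lower: z₀ + z₁ = 0.272 + (-1.960) = -1.688; 1 − a(z₀+z₁) = 1 − (-0.038)(-1.688) = 0.9359; argument = 0.272 + (-1.688)/0.9359 = -1.5317 → -1.53.
α₁ = Φ(-1.53) = 0.0630; rank = round(1000 × 0.0630) = 63; θ*₍63₎ = 0.7730.
Upper: z₀ + z₂ = 2.232; 1 − a(z₀+z₂) = 1.0848; argument = 2.3295 → 2.33; α₂ = 0.9901; rank = 990; θ*₍990₎ = 1.4033.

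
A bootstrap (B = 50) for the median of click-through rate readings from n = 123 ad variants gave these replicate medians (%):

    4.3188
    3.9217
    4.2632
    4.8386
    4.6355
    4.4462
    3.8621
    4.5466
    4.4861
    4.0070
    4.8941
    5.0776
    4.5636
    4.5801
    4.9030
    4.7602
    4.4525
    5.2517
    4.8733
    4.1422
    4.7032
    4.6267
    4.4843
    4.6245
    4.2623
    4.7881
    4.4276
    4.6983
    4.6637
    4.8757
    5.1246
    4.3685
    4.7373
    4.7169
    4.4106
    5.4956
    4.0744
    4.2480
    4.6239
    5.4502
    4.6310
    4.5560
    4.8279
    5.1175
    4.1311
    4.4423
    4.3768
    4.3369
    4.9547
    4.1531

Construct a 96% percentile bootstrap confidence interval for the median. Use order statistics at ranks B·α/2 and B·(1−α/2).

Sorted replicates: 3.8621, 3.9217, 4.0070, 4.0744, 4.1311, 4.1422, 4.1531, 4.2480, 4.2623, 4.2632, 4.3188, 4.3369, 4.3685, 4.3768, 4.4106, 4.4276, 4.4423, 4.4462, 4.4525, 4.4843, 4.4861, 4.5466, 4.5560, 4.5636, 4.5801, 4.6239, 4.6245, 4.6267, 4.6310, 4.6355, 4.6637, 4.6983, 4.7032, 4.7169, 4.7373, 4.7602, 4.7881, 4.8279, 4.8386, 4.8733, 4.8757, 4.8941, 4.9030, 4.9547, 5.0776, 5.1175, 5.1246, 5.2517, 5.4502, 5.4956
α = 0.04; lower rank = 50 × 0.020 = 1; upper rank = 50 × 0.980 = 49.
The 1st smallest replicate is 3.8621; the 49th is 5.4502.

(3.8621, 5.4502)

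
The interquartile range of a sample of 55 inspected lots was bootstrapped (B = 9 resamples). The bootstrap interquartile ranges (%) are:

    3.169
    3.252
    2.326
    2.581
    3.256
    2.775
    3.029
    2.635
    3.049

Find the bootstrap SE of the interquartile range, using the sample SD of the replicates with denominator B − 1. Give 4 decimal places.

Bootstrap SE is the standard deviation of the 9 replicate interquartile ranges.
Mean of replicates: (3.169 + 3.252 + 2.326 + 2.581 + 3.256 + 2.775 + 3.029 + 2.635 + 3.049) / 9 = 26.072000 / 9 = 2.896889
Sum of squared deviations: (+0.272111)² + (+0.355111)² + (−0.570889)² + (−0.315889)² + (+0.359111)² + (−0.121889)² + (+0.132111)² + (−0.261889)² + (+0.152111)² = 0.878843
Variance = 0.878843 / 8 = 0.109855
SE* = √0.109855

SE* = 0.3314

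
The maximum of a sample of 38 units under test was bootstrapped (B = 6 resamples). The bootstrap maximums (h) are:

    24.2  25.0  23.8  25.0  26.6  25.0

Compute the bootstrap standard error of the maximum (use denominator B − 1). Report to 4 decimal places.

SE* = 0.9606

Bootstrap SE is the standard deviation of the 6 replicate maximums.
Mean of replicates: (24.2 + 25.0 + 23.8 + 25.0 + 26.6 + 25.0) / 6 = 149.60000 / 6 = 24.93333
Sum of squared deviations: (−0.73333)² + (+0.06667)² + (−1.13333)² + (+0.06667)² + (+1.66667)² + (+0.06667)² = 4.61333
Variance = 4.61333 / 5 = 0.92267
SE* = √0.92267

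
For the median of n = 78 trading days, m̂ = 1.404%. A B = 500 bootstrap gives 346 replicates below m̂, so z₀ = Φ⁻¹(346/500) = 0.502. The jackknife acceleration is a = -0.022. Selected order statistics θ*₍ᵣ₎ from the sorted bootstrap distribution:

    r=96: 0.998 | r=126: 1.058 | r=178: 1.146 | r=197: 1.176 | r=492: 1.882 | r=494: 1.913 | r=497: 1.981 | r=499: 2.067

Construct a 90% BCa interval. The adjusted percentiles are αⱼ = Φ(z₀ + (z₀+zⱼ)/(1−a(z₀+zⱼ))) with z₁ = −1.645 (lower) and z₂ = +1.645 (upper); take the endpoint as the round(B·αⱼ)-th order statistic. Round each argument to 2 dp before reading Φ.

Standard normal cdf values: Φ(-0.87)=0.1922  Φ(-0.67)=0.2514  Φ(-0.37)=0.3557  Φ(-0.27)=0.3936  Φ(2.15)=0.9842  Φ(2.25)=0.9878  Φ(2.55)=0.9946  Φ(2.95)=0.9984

Lower: z₀ + z₁ = 0.502 + (-1.645) = -1.143; 1 − a(z₀+z₁) = 1 − (-0.022)(-1.143) = 0.9749; argument = 0.502 + (-1.143)/0.9749 = -0.6705 → -0.67.
α₁ = Φ(-0.67) = 0.2514; rank = round(500 × 0.2514) = 126; θ*₍126₎ = 1.058.
Upper: z₀ + z₂ = 2.147; 1 − a(z₀+z₂) = 1.0472; argument = 2.5522 → 2.55; α₂ = 0.9946; rank = 497; θ*₍497₎ = 1.981.

(1.058, 1.981)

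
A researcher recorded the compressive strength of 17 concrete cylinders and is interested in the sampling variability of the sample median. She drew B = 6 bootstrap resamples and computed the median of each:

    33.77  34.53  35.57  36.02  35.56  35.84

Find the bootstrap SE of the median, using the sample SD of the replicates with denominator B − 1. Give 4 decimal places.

SE* = 0.8765

Bootstrap SE is the standard deviation of the 6 replicate medians.
Mean of replicates: (33.77 + 34.53 + 35.57 + 36.02 + 35.56 + 35.84) / 6 = 211.29000 / 6 = 35.21500
Sum of squared deviations: (−1.44500)² + (−0.68500)² + (+0.35500)² + (+0.80500)² + (+0.34500)² + (+0.62500)² = 3.84095
Variance = 3.84095 / 5 = 0.76819
SE* = √0.76819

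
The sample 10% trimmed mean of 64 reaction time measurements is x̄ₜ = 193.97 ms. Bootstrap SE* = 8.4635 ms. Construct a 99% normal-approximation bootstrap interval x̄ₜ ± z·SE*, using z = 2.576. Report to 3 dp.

Margin = 2.576 × 8.4635 = 21.8020
Interval: 193.97 ± 21.8020

(172.168, 215.772)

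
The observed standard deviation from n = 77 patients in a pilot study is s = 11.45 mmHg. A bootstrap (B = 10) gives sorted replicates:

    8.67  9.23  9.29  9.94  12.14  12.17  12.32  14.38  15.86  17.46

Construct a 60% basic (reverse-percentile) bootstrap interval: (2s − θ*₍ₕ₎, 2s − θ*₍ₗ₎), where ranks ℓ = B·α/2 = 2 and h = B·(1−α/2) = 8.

(8.52, 13.67)

Percentile endpoints at ranks 2 and 8: θ*₍2₎ = 9.23, θ*₍8₎ = 14.38.
Basic interval reflects these around s:
  lower = 2 × 11.45 − 14.38 = 8.52
  upper = 2 × 11.45 − 9.23 = 13.67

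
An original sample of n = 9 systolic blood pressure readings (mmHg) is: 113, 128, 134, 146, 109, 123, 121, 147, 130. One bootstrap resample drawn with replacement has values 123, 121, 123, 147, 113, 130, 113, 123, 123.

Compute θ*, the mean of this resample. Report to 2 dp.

θ* = 124.00

Mean = (123 + 121 + 123 + 147 + 113 + 130 + 113 + 123 + 123) / 9 = 1116.0 / 9 = 124.00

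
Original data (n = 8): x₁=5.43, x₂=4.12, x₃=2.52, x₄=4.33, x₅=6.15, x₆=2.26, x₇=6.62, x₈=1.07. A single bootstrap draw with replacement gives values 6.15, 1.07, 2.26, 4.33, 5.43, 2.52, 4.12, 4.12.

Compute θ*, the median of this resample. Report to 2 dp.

θ* = 4.12

Sorted: 1.07, 2.26, 2.52, 4.12, 4.12, 4.33, 5.43, 6.15
Median = average of the two middle values = 4.12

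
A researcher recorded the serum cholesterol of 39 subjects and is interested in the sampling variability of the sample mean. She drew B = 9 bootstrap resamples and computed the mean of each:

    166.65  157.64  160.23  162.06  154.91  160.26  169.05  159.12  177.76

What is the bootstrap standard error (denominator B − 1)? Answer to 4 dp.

Bootstrap SE is the standard deviation of the 9 replicate means.
Mean of replicates: (166.65 + 157.64 + 160.23 + 162.06 + 154.91 + 160.26 + 169.05 + 159.12 + 177.76) / 9 = 1467.68000 / 9 = 163.07556
Sum of squared deviations: (+3.57444)² + (−5.43556)² + (−2.84556)² + (−1.01556)² + (−8.16556)² + (−2.81556)² + (+5.97444)² + (−3.95556)² + (+14.68444)² = 393.02742
Variance = 393.02742 / 8 = 49.12843
SE* = √49.12843

SE* = 7.0092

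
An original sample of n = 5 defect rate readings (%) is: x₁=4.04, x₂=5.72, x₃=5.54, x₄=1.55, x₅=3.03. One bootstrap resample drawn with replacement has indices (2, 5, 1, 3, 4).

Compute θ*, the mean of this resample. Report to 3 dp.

θ* = 3.976

Resample values: 5.72, 3.03, 4.04, 5.54, 1.55.
Mean = (5.72 + 3.03 + 4.04 + 5.54 + 1.55) / 5 = 19.880 / 5 = 3.976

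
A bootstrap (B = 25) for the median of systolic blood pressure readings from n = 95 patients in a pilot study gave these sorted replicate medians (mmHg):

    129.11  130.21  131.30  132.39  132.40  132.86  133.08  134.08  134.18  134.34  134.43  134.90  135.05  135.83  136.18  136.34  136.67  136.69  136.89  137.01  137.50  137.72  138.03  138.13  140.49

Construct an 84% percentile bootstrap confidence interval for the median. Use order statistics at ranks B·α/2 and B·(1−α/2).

α = 0.16; lower rank = 25 × 0.080 = 2; upper rank = 25 × 0.920 = 23.
The 2nd smallest replicate is 130.21; the 23rd is 138.03.

(130.21, 138.03)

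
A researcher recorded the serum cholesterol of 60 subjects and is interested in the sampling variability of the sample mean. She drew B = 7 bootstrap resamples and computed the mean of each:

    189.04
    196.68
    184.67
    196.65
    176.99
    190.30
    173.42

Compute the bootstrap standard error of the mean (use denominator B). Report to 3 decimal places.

Bootstrap SE is the standard deviation of the 7 replicate means.
Mean of replicates: (189.04 + 196.68 + 184.67 + 196.65 + 176.99 + 190.30 + 173.42) / 7 = 1307.7500 / 7 = 186.8214
Sum of squared deviations: (+2.2186)² + (+9.8586)² + (−2.1514)² + (+9.8286)² + (−9.8314)² + (+3.4786)² + (−13.4014)² = 491.6987
Variance = 491.6987 / 7 = 70.2427
SE* = √70.2427

SE* = 8.381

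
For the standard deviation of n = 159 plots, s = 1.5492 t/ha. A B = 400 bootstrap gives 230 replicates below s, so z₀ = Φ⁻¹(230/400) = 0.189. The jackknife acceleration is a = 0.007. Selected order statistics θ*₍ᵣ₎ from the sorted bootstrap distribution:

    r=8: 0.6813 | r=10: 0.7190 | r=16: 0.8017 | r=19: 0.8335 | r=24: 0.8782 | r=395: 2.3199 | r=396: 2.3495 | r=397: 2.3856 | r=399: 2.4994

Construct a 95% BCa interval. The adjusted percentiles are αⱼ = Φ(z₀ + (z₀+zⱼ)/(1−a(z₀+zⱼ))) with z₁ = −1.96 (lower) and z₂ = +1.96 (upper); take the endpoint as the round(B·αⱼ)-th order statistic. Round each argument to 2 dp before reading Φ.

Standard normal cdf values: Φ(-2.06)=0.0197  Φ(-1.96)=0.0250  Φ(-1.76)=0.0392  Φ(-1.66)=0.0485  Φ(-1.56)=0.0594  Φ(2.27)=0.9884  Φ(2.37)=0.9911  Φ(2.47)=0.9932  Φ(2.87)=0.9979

Lower: z₀ + z₁ = 0.189 + (-1.960) = -1.771; 1 − a(z₀+z₁) = 1 − (0.007)(-1.771) = 1.0124; argument = 0.189 + (-1.771)/1.0124 = -1.5603 → -1.56.
α₁ = Φ(-1.56) = 0.0594; rank = round(400 × 0.0594) = 24; θ*₍24₎ = 0.8782.
Upper: z₀ + z₂ = 2.149; 1 − a(z₀+z₂) = 0.9850; argument = 2.3708 → 2.37; α₂ = 0.9911; rank = 396; θ*₍396₎ = 2.3495.

(0.8782, 2.3495)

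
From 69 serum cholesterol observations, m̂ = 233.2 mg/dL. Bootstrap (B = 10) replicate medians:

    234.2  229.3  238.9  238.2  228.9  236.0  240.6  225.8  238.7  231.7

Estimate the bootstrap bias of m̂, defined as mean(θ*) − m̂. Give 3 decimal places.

bias = +1.030

mean(θ*) = (234.2 + 229.3 + 238.9 + 238.2 + 228.9 + 236.0 + 240.6 + 225.8 + 238.7 + 231.7) / 10 = 234.2300
bias = 234.2300 − 233.2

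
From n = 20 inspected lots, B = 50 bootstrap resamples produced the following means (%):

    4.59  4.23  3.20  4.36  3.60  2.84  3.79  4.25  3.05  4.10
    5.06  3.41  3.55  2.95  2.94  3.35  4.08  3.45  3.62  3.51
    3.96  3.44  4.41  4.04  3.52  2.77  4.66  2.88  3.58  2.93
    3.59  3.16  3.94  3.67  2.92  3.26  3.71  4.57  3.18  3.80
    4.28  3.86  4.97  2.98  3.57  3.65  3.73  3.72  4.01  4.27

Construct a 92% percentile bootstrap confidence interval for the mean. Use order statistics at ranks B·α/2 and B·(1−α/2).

Sorted replicates: 2.77, 2.84, 2.88, 2.92, 2.93, 2.94, 2.95, 2.98, 3.05, 3.16, 3.18, 3.20, 3.26, 3.35, 3.41, 3.44, 3.45, 3.51, 3.52, 3.55, 3.57, 3.58, 3.59, 3.60, 3.62, 3.65, 3.67, 3.71, 3.72, 3.73, 3.79, 3.80, 3.86, 3.94, 3.96, 4.01, 4.04, 4.08, 4.10, 4.23, 4.25, 4.27, 4.28, 4.36, 4.41, 4.57, 4.59, 4.66, 4.97, 5.06
α = 0.08; lower rank = 50 × 0.040 = 2; upper rank = 50 × 0.960 = 48.
The 2nd smallest replicate is 2.84; the 48th is 4.66.

(2.84, 4.66)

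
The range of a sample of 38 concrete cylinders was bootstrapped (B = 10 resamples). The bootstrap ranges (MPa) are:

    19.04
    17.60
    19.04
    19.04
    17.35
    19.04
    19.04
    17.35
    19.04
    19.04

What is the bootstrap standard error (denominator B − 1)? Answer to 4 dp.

Bootstrap SE is the standard deviation of the 10 replicate ranges.
Mean of replicates: (19.04 + 17.60 + 19.04 + 19.04 + 17.35 + 19.04 + 19.04 + 17.35 + 19.04 + 19.04) / 10 = 185.58000 / 10 = 18.55800
Sum of squared deviations: (+0.48200)² + (−0.95800)² + (+0.48200)² + (+0.48200)² + (−1.20800)² + (+0.48200)² + (+0.48200)² + (−1.20800)² + (+0.48200)² + (+0.48200)² = 5.46256
Variance = 5.46256 / 9 = 0.60695
SE* = √0.60695

SE* = 0.7791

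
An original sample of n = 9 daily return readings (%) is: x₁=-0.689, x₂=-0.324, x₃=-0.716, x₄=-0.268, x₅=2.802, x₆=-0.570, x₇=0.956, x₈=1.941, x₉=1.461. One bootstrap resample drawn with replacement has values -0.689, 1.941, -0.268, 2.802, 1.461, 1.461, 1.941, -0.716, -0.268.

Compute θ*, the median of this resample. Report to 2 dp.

θ* = 1.46

Sorted: -0.716, -0.689, -0.268, -0.268, 1.461, 1.461, 1.941, 1.941, 2.802
Median = middle value = 1.46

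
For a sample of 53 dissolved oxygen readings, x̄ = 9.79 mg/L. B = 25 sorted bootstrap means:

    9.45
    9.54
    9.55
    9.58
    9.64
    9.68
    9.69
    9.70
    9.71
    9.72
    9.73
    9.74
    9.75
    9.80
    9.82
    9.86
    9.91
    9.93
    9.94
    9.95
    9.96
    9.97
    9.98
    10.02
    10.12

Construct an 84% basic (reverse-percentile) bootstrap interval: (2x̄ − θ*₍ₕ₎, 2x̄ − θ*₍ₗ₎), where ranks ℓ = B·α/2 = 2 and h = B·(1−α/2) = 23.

(9.60, 10.04)

Percentile endpoints at ranks 2 and 23: θ*₍2₎ = 9.54, θ*₍23₎ = 9.98.
Basic interval reflects these around x̄:
  lower = 2 × 9.79 − 9.98 = 9.60
  upper = 2 × 9.79 − 9.54 = 10.04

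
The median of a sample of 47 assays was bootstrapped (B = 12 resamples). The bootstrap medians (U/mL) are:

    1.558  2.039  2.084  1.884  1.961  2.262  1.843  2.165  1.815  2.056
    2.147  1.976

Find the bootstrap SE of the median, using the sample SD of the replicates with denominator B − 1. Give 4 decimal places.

SE* = 0.1896

Bootstrap SE is the standard deviation of the 12 replicate medians.
Mean of replicates: (1.558 + 2.039 + 2.084 + 1.884 + 1.961 + 2.262 + 1.843 + 2.165 + 1.815 + 2.056 + 2.147 + 1.976) / 12 = 23.79000 / 12 = 1.98250
Sum of squared deviations: (−0.42450)² + (+0.05650)² + (+0.10150)² + (−0.09850)² + (−0.02150)² + (+0.27950)² + (−0.13950)² + (+0.18250)² + (−0.16750)² + (+0.07350)² + (+0.16450)² + (−0.00650)² = 0.39531
Variance = 0.39531 / 11 = 0.03594
SE* = √0.03594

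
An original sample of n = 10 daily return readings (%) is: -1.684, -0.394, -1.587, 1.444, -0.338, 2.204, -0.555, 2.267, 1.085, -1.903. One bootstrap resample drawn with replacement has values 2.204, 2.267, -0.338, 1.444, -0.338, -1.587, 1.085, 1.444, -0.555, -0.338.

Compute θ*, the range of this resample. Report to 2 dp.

θ* = 3.85

Range = 2.267 − -1.587 = 3.85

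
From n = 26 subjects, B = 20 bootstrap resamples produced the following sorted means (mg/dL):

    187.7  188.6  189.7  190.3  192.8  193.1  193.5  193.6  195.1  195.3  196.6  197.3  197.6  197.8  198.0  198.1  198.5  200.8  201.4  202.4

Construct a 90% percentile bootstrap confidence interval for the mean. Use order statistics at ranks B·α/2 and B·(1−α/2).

(187.7, 201.4)

α = 0.10; lower rank = 20 × 0.050 = 1; upper rank = 20 × 0.950 = 19.
The 1st smallest replicate is 187.7; the 19th is 201.4.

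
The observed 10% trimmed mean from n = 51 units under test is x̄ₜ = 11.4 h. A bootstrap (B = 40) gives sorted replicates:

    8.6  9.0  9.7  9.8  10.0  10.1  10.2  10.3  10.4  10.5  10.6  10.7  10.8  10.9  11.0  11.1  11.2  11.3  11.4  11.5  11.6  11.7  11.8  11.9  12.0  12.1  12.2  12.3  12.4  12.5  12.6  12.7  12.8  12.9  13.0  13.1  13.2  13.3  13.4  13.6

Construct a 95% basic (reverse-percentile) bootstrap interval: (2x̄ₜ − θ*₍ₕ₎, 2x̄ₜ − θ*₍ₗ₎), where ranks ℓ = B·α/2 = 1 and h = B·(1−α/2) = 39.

Percentile endpoints at ranks 1 and 39: θ*₍1₎ = 8.6, θ*₍39₎ = 13.4.
Basic interval reflects these around x̄ₜ:
  lower = 2 × 11.4 − 13.4 = 9.4
  upper = 2 × 11.4 − 8.6 = 14.2

(9.4, 14.2)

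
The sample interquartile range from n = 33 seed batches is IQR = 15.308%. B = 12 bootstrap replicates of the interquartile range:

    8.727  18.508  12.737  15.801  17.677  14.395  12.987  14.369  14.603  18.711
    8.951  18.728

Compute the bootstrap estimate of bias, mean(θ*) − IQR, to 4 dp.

mean(θ*) = (8.727 + 18.508 + 12.737 + 15.801 + 17.677 + 14.395 + 12.987 + 14.369 + 14.603 + 18.711 + 8.951 + 18.728) / 12 = 14.68283
bias = 14.68283 − 15.308

bias = −0.6252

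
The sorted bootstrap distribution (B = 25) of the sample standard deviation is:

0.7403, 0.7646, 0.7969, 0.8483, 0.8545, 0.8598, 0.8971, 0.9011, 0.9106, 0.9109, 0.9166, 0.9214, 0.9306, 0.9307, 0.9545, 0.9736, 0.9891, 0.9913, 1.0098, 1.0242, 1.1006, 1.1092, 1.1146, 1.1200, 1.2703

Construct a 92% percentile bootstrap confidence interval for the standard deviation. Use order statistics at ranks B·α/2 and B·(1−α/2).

α = 0.08; lower rank = 25 × 0.040 = 1; upper rank = 25 × 0.960 = 24.
The 1st smallest replicate is 0.7403; the 24th is 1.1200.

(0.7403, 1.1200)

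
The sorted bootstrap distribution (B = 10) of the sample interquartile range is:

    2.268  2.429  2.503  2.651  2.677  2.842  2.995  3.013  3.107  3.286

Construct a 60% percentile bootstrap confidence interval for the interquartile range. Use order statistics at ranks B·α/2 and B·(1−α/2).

α = 0.40; lower rank = 10 × 0.200 = 2; upper rank = 10 × 0.800 = 8.
The 2nd smallest replicate is 2.429; the 8th is 3.013.

(2.429, 3.013)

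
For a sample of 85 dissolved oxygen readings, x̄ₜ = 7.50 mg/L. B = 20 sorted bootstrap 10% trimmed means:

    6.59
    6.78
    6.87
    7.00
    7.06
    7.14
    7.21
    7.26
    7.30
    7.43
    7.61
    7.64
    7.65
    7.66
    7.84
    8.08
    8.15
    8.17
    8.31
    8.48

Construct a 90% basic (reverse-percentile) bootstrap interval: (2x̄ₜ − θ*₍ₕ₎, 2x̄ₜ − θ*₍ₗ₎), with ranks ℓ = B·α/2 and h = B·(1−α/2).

(6.69, 8.41)

Percentile endpoints at ranks 1 and 19: θ*₍1₎ = 6.59, θ*₍19₎ = 8.31.
Basic interval reflects these around x̄ₜ:
  lower = 2 × 7.50 − 8.31 = 6.69
  upper = 2 × 7.50 − 6.59 = 8.41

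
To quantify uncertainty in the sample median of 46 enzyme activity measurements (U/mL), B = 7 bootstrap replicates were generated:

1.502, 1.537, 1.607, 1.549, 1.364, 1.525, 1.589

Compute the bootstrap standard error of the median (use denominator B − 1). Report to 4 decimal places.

SE* = 0.0796

Bootstrap SE is the standard deviation of the 7 replicate medians.
Mean of replicates: (1.502 + 1.537 + 1.607 + 1.549 + 1.364 + 1.525 + 1.589) / 7 = 10.67300 / 7 = 1.52471
Sum of squared deviations: (−0.02271)² + (+0.01229)² + (+0.08229)² + (+0.02429)² + (−0.16071)² + (+0.00029)² + (+0.06429)² = 0.03799
Variance = 0.03799 / 6 = 0.00633
SE* = √0.00633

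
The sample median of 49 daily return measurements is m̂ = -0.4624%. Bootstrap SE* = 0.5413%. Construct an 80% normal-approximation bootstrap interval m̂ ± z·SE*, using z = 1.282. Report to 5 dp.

(-1.15635, 0.23155)

Margin = 1.282 × 0.5413 = 0.693947
Interval: -0.4624 ± 0.693947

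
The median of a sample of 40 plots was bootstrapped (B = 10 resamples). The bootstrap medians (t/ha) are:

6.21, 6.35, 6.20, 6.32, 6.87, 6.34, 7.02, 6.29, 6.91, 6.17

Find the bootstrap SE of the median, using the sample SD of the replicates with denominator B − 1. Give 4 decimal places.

Bootstrap SE is the standard deviation of the 10 replicate medians.
Mean of replicates: (6.21 + 6.35 + 6.20 + 6.32 + 6.87 + 6.34 + 7.02 + 6.29 + 6.91 + 6.17) / 10 = 64.68000 / 10 = 6.46800
Sum of squared deviations: (−0.25800)² + (−0.11800)² + (−0.26800)² + (−0.14800)² + (+0.40200)² + (−0.12800)² + (+0.55200)² + (−0.17800)² + (+0.44200)² + (−0.29800)² = 0.97276
Variance = 0.97276 / 9 = 0.10808
SE* = √0.10808

SE* = 0.3288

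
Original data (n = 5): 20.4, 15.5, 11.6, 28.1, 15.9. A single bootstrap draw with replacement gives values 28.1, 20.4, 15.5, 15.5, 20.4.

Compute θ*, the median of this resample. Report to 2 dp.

θ* = 20.40

Sorted: 15.5, 15.5, 20.4, 20.4, 28.1
Median = middle value = 20.40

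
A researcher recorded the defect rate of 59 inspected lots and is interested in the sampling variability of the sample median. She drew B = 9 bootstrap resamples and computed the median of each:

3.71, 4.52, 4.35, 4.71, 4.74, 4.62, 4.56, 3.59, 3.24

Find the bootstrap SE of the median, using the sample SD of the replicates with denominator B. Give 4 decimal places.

Bootstrap SE is the standard deviation of the 9 replicate medians.
Mean of replicates: (3.71 + 4.52 + 4.35 + 4.71 + 4.74 + 4.62 + 4.56 + 3.59 + 3.24) / 9 = 38.04000 / 9 = 4.22667
Sum of squared deviations: (−0.51667)² + (+0.29333)² + (+0.12333)² + (+0.48333)² + (+0.51333)² + (+0.39333)² + (+0.33333)² + (−0.63667)² + (−0.98667)² = 2.51000
Variance = 2.51000 / 9 = 0.27889
SE* = √0.27889

SE* = 0.5281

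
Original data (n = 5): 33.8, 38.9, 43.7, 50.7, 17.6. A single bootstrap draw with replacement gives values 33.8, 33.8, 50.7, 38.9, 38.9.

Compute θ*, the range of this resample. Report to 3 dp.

Range = 50.7 − 33.8 = 16.900

θ* = 16.900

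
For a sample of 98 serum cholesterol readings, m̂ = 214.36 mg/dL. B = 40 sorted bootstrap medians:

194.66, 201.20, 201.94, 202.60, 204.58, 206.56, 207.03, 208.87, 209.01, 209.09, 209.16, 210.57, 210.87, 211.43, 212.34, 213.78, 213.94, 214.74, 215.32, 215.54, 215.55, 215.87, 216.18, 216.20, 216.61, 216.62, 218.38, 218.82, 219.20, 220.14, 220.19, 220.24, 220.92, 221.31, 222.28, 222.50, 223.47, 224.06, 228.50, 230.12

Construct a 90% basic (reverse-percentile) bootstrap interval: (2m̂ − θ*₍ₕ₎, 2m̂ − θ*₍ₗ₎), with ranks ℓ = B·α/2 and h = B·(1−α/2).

Percentile endpoints at ranks 2 and 38: θ*₍2₎ = 201.20, θ*₍38₎ = 224.06.
Basic interval reflects these around m̂:
  lower = 2 × 214.36 − 224.06 = 204.66
  upper = 2 × 214.36 − 201.20 = 227.52

(204.66, 227.52)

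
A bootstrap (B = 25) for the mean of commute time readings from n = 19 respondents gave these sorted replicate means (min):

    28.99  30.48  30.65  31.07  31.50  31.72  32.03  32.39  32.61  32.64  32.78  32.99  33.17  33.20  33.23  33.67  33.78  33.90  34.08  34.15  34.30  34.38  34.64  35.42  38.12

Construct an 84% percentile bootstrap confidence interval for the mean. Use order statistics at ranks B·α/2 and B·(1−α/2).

α = 0.16; lower rank = 25 × 0.080 = 2; upper rank = 25 × 0.920 = 23.
The 2nd smallest replicate is 30.48; the 23rd is 34.64.

(30.48, 34.64)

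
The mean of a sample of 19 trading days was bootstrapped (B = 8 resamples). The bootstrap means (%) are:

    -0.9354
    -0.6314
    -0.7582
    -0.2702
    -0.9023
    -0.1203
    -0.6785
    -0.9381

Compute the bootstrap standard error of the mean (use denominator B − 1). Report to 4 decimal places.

Bootstrap SE is the standard deviation of the 8 replicate means.
Mean of replicates: ((-0.9354) + (-0.6314) + (-0.7582) + (-0.2702) + (-0.9023) + (-0.1203) + (-0.6785) + (-0.9381)) / 8 = -5.23440 / 8 = -0.65430
Sum of squared deviations: (−0.28110)² + (+0.02290)² + (−0.10390)² + (+0.38410)² + (−0.24800)² + (+0.53400)² + (−0.02420)² + (−0.28380)² = 0.66566
Variance = 0.66566 / 7 = 0.09509
SE* = √0.09509

SE* = 0.3084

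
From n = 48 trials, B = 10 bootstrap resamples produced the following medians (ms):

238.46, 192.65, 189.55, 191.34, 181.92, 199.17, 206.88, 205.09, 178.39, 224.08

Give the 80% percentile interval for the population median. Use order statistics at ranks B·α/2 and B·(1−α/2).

Sorted replicates: 178.39, 181.92, 189.55, 191.34, 192.65, 199.17, 205.09, 206.88, 224.08, 238.46
α = 0.20; lower rank = 10 × 0.100 = 1; upper rank = 10 × 0.900 = 9.
The 1st smallest replicate is 178.39; the 9th is 224.08.

(178.39, 224.08)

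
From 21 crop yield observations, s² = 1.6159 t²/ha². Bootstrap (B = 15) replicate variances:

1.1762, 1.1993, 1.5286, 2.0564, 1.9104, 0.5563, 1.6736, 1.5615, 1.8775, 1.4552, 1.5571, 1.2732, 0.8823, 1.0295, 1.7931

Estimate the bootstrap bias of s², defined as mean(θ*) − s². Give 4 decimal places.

mean(θ*) = (1.1762 + 1.1993 + 1.5286 + 2.0564 + 1.9104 + 0.5563 + 1.6736 + 1.5615 + 1.8775 + 1.4552 + 1.5571 + 1.2732 + 0.8823 + 1.0295 + 1.7931) / 15 = 1.435347
bias = 1.435347 − 1.6159

bias = −0.1806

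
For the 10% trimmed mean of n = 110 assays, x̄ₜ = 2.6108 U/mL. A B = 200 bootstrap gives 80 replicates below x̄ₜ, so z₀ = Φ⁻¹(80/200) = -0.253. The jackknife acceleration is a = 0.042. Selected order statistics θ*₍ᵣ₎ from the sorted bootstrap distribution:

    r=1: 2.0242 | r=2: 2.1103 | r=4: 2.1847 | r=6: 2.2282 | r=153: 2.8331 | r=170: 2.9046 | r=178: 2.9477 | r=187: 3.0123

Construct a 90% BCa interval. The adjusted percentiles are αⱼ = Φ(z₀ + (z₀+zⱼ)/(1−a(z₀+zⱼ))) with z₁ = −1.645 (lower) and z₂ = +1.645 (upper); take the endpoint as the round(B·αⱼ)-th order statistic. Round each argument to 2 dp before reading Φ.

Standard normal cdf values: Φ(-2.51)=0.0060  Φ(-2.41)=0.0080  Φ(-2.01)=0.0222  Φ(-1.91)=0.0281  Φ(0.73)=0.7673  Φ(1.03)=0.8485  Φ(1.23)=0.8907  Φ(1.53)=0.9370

(2.1847, 2.9477)

Lower: z₀ + z₁ = -0.253 + (-1.645) = -1.898; 1 − a(z₀+z₁) = 1 − (0.042)(-1.898) = 1.0797; argument = -0.253 + (-1.898)/1.0797 = -2.0109 → -2.01.
α₁ = Φ(-2.01) = 0.0222; rank = round(200 × 0.0222) = 4; θ*₍4₎ = 2.1847.
Upper: z₀ + z₂ = 1.392; 1 − a(z₀+z₂) = 0.9415; argument = 1.2254 → 1.23; α₂ = 0.8907; rank = 178; θ*₍178₎ = 2.9477.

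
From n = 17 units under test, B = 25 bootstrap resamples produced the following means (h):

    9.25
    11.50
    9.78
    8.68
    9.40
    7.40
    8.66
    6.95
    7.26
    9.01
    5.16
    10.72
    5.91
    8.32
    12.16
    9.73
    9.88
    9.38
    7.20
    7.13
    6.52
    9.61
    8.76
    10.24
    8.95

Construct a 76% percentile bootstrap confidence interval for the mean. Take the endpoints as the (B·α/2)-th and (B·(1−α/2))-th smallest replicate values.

(6.52, 10.24)

Sorted replicates: 5.16, 5.91, 6.52, 6.95, 7.13, 7.20, 7.26, 7.40, 8.32, 8.66, 8.68, 8.76, 8.95, 9.01, 9.25, 9.38, 9.40, 9.61, 9.73, 9.78, 9.88, 10.24, 10.72, 11.50, 12.16
α = 0.24; lower rank = 25 × 0.120 = 3; upper rank = 25 × 0.880 = 22.
The 3rd smallest replicate is 6.52; the 22nd is 10.24.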